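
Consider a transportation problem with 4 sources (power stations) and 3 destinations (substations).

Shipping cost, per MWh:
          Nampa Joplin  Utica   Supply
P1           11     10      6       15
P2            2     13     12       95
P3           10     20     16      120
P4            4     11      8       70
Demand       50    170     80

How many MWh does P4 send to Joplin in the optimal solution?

70

The minimum-cost plan:
  P1→Joplin: 15 × 10 = 150
  P2→Nampa: 50 × 2 = 100
  P2→Joplin: 45 × 13 = 585
  P3→Joplin: 40 × 20 = 800
  P3→Utica: 80 × 16 = 1280
  P4→Joplin: 70 × 11 = 770
Total cost = 3685.
So P4→Joplin carries 70 MWh.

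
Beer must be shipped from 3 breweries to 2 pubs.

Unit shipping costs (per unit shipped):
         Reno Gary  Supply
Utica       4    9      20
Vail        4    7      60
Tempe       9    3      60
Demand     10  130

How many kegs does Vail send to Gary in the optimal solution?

Solving gives:
  Utica→Reno: 10 × 4 = 40
  Utica→Gary: 10 × 9 = 90
  Vail→Gary: 60 × 7 = 420
  Tempe→Gary: 60 × 3 = 180
Total cost = 730.
So Vail→Gary carries 60 kegs.

60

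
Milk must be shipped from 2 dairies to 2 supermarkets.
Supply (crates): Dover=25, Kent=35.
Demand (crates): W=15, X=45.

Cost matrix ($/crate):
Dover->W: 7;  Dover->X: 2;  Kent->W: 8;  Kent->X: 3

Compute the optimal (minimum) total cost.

230

An optimal shipping plan:
  Dover→X: 25 × $2 = $50
  Kent→W: 15 × $8 = $120
  Kent→X: 20 × $3 = $60
Total = 50 + 120 + 60 = $230.
(Supply check: Dover ships 25; Kent ships 35.)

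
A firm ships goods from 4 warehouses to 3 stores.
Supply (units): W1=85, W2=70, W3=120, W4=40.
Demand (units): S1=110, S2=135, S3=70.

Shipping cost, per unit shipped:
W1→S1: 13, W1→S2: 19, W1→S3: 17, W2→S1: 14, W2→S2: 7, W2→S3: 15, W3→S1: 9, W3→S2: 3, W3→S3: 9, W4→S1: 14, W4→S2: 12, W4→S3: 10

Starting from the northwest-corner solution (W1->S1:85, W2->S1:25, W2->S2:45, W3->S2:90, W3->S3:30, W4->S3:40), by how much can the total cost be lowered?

25

Current plan cost = 85·13 + 25·14 + 45·7 + 90·3 + 30·9 + 40·10 = 2710.
Optimal plan:
  W1 to S1: 85 × 13 = 1105
  W2 to S2: 70 × 7 = 490
  W3 to S1: 25 × 9 = 225
  W3 to S2: 65 × 3 = 195
  W3 to S3: 30 × 9 = 270
  W4 to S3: 40 × 10 = 400
Optimal cost = 2685.
Saving = 2710 − 2685 = 25.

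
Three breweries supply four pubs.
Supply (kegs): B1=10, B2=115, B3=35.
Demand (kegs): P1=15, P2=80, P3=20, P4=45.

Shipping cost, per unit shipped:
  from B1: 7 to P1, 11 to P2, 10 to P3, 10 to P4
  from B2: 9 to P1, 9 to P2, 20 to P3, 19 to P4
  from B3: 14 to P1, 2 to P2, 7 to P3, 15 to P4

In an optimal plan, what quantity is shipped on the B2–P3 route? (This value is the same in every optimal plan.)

The minimum-cost plan:
  B1->P4: 10 × 10 = 100
  B2->P1: 15 × 9 = 135
  B2->P2: 65 × 9 = 585
  B2->P4: 35 × 19 = 665
  B3->P2: 15 × 2 = 30
  B3->P3: 20 × 7 = 140
Total cost = 1655.
The route B2→P3 is not used.

0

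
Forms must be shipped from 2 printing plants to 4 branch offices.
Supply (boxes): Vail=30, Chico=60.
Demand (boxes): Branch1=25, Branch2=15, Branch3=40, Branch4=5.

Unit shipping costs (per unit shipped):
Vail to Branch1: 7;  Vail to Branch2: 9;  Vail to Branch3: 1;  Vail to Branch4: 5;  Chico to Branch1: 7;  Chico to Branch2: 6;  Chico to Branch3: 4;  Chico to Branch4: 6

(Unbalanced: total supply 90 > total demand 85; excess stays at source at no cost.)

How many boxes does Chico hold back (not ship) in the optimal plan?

Minimum-cost shipments:
  Vail→Branch3: 30 × 1 = 30
  Chico→Branch1: 25 × 7 = 175
  Chico→Branch2: 15 × 6 = 90
  Chico→Branch3: 10 × 4 = 40
  Chico→Branch4: 5 × 6 = 30
Total cost = 365.
Chico ships 55 of its 60, leaving 5.

5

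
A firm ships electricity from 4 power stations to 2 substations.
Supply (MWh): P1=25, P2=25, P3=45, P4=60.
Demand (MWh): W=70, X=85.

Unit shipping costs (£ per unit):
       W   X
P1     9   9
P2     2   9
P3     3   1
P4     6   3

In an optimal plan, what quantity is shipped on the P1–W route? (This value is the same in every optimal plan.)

25

Solving gives:
  P1–W: 25 × £9 = £225
  P2–W: 25 × £2 = £50
  P3–W: 20 × £3 = £60
  P3–X: 25 × £1 = £25
  P4–X: 60 × £3 = £180
Total cost = £540.
So P1→W carries 25 MWh.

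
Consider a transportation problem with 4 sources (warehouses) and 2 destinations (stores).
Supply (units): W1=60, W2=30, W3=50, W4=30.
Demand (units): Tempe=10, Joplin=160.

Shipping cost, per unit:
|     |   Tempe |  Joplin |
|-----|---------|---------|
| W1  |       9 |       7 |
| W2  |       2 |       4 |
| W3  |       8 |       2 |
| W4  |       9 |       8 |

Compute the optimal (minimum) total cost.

A cheapest plan:
  W1→Joplin: 60 × 7 = 420
  W2→Tempe: 10 × 2 = 20
  W2→Joplin: 20 × 4 = 80
  W3→Joplin: 50 × 2 = 100
  W4→Joplin: 30 × 8 = 240
Total = 420 + 20 + 80 + 100 + 240 = 860.

860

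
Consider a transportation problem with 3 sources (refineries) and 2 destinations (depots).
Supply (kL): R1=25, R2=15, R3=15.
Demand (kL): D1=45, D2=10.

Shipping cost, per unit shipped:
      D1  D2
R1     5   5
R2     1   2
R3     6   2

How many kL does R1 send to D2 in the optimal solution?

0

The minimum-cost plan:
  R1 to D1: 25 × 5 = 125
  R2 to D1: 15 × 1 = 15
  R3 to D1: 5 × 6 = 30
  R3 to D2: 10 × 2 = 20
Total cost = 190.
The route R1→D2 is not used.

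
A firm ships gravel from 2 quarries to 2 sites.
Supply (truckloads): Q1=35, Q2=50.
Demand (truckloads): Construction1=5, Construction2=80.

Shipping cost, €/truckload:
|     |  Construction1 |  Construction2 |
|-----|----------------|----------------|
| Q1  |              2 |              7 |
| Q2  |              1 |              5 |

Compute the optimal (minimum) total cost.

470

One minimum-cost allocation:
  Q1->Construction1: 5 × €2 = €10
  Q1->Construction2: 30 × €7 = €210
  Q2->Construction2: 50 × €5 = €250
Total = 10 + 210 + 250 = €470.
(Supply check: Q1 ships 35; Q2 ships 50.)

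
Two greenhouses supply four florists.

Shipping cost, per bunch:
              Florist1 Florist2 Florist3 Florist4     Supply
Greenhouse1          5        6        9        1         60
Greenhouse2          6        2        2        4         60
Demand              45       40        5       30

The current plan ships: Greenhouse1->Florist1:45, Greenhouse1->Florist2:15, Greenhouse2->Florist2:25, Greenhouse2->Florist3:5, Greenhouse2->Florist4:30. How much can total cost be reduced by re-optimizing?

Current plan cost = 45·5 + 15·6 + 25·2 + 5·2 + 30·4 = 495.
Optimal plan:
  Greenhouse1–Florist1: 30 × 5 = 150
  Greenhouse1–Florist4: 30 × 1 = 30
  Greenhouse2–Florist1: 15 × 6 = 90
  Greenhouse2–Florist2: 40 × 2 = 80
  Greenhouse2–Florist3: 5 × 2 = 10
Optimal cost = 360.
Saving = 495 − 360 = 135.

135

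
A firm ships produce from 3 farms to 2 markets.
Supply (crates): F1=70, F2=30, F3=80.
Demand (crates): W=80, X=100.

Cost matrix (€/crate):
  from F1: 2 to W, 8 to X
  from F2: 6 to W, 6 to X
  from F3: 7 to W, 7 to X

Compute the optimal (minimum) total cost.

Optimal allocation:
  F1→W: 70 crates
  F2→W: 10 crates
  F2→X: 20 crates
  F3→X: 80 crates
Total cost = €880.
(Supply check: F1 ships 70; F2 ships 30; F3 ships 80.)

880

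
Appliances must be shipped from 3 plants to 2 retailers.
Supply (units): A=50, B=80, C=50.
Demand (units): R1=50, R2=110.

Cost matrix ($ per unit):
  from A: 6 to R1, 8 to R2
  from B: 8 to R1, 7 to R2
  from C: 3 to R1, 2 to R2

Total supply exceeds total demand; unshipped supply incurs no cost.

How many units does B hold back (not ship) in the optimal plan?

20

Minimum-cost shipments:
  A to R1: 50 × $6 = $300
  B to R2: 60 × $7 = $420
  C to R2: 50 × $2 = $100
Total cost = $820.
B ships 60 of its 80, leaving 20.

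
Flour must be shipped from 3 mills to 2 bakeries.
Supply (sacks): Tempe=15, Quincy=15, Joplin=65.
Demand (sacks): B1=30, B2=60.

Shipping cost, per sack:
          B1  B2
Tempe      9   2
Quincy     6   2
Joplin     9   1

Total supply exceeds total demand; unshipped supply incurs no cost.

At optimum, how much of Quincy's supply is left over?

Minimum-cost shipments:
  Tempe to B1: 10 × 9 = 90
  Quincy to B1: 15 × 6 = 90
  Joplin to B1: 5 × 9 = 45
  Joplin to B2: 60 × 1 = 60
Total cost = 285.
Quincy ships 15 of its 15, leaving 0.

0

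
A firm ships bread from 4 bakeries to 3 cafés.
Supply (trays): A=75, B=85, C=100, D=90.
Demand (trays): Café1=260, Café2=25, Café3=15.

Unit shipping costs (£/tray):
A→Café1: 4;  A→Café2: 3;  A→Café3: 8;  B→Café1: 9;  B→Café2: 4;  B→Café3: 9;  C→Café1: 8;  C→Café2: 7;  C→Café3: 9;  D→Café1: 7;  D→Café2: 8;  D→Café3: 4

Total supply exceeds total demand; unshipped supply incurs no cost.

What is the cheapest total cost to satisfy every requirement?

1875

One minimum-cost allocation:
  A to Café1: 75 × £4 = £300
  B to Café1: 10 × £9 = £90
  B to Café2: 25 × £4 = £100
  C to Café1: 100 × £8 = £800
  D to Café1: 75 × £7 = £525
  D to Café3: 15 × £4 = £60
Total = 300 + 90 + 100 + 800 + 525 + 60 = £1875.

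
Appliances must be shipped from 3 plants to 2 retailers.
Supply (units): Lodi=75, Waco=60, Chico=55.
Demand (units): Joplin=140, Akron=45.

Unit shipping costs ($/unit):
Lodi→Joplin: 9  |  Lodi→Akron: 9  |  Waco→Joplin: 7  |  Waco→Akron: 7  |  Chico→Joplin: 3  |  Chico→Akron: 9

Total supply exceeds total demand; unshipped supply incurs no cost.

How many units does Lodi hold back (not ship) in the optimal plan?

Minimum-cost shipments:
  Lodi to Joplin: 25 × $9 = $225
  Lodi to Akron: 45 × $9 = $405
  Waco to Joplin: 60 × $7 = $420
  Chico to Joplin: 55 × $3 = $165
Total cost = $1215.
Lodi ships 70 of its 75, leaving 5.

5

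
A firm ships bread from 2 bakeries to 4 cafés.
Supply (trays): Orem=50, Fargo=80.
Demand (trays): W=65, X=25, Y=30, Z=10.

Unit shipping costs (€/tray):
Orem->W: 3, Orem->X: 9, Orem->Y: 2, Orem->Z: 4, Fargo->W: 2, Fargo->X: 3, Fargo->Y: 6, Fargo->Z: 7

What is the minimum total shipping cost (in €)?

315

An optimal shipping plan:
  Orem->W: 10 trays
  Orem->Y: 30 trays
  Orem->Z: 10 trays
  Fargo->W: 55 trays
  Fargo->X: 25 trays
Total cost = €315.
(Supply check: Orem ships 50; Fargo ships 80.)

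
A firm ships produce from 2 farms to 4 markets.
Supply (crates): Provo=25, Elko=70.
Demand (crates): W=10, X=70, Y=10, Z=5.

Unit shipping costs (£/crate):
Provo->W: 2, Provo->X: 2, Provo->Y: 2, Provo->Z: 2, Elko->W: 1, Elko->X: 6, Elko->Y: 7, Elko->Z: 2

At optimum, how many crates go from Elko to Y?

The minimum-cost plan:
  Provo to X: 15 × £2 = £30
  Provo to Y: 10 × £2 = £20
  Elko to W: 10 × £1 = £10
  Elko to X: 55 × £6 = £330
  Elko to Z: 5 × £2 = £10
Total cost = £400.
The route Elko→Y is not used.

0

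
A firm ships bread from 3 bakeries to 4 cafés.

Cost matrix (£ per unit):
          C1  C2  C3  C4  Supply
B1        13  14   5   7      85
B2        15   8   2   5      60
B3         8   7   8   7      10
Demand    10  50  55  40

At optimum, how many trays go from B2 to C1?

0

Solving gives:
  B1->C3: 45 × £5 = £225
  B1->C4: 40 × £7 = £280
  B2->C2: 50 × £8 = £400
  B2->C3: 10 × £2 = £20
  B3->C1: 10 × £8 = £80
Total cost = £1005.
The route B2→C1 is not used.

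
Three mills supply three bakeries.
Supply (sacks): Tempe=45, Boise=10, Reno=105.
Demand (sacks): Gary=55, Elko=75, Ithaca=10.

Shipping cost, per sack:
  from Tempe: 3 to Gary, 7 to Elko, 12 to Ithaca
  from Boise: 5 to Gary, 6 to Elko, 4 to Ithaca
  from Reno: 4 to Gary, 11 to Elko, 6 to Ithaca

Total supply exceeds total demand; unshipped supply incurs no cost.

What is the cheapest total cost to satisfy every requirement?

One minimum-cost allocation:
  Tempe to Elko: 45 × 7 = 315
  Boise to Elko: 10 × 6 = 60
  Reno to Gary: 55 × 4 = 220
  Reno to Elko: 20 × 11 = 220
  Reno to Ithaca: 10 × 6 = 60
Total = 315 + 60 + 220 + 220 + 60 = 875.
(Supply check: Tempe ships 45; Boise ships 10; Reno ships 85.)

875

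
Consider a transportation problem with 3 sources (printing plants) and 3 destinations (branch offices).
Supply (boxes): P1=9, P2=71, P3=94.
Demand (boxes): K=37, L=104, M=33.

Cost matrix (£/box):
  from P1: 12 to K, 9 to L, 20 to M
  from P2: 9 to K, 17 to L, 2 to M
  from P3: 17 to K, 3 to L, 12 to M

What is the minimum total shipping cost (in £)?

An optimal shipping plan:
  P1–L: 9 × £9 = £81
  P2–K: 37 × £9 = £333
  P2–L: 1 × £17 = £17
  P2–M: 33 × £2 = £66
  P3–L: 94 × £3 = £282
Total = 81 + 333 + 17 + 66 + 282 = £779.

779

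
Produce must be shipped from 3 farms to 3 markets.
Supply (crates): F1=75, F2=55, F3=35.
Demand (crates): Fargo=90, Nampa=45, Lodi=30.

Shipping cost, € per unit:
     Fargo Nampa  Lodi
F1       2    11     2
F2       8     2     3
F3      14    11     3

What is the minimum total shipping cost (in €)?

480

A cheapest plan:
  F1→Fargo: 75 crates
  F2→Fargo: 10 crates
  F2→Nampa: 45 crates
  F3→Fargo: 5 crates
  F3→Lodi: 30 crates
Total cost = €480.
(Supply check: F1 ships 75; F2 ships 55; F3 ships 35.)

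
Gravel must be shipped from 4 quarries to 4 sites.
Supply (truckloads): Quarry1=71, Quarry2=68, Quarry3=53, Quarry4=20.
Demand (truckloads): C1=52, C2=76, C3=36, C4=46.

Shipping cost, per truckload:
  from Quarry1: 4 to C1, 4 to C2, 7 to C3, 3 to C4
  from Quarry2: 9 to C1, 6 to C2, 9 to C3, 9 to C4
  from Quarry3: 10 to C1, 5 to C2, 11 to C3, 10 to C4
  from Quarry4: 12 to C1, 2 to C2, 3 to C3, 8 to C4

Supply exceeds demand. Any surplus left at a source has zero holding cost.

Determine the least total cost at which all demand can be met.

1088

One minimum-cost allocation:
  Quarry1 to C1: 25 × 4 = 100
  Quarry1 to C4: 46 × 3 = 138
  Quarry2 to C1: 27 × 9 = 243
  Quarry2 to C2: 23 × 6 = 138
  Quarry2 to C3: 16 × 9 = 144
  Quarry3 to C2: 53 × 5 = 265
  Quarry4 to C3: 20 × 3 = 60
Total = 100 + 138 + 243 + 138 + 144 + 265 + 60 = 1088.
(Supply check: Quarry1 ships 71; Quarry2 ships 66; Quarry3 ships 53; Quarry4 ships 20.)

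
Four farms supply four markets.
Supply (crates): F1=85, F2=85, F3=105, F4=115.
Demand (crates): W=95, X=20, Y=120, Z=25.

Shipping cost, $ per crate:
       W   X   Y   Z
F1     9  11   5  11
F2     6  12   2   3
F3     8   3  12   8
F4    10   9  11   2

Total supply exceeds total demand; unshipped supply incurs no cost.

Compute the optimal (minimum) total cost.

1225

A cheapest plan:
  F1 to W: 10 crates
  F1 to Y: 35 crates
  F2 to Y: 85 crates
  F3 to W: 85 crates
  F3 to X: 20 crates
  F4 to Z: 25 crates
Total cost = $1225.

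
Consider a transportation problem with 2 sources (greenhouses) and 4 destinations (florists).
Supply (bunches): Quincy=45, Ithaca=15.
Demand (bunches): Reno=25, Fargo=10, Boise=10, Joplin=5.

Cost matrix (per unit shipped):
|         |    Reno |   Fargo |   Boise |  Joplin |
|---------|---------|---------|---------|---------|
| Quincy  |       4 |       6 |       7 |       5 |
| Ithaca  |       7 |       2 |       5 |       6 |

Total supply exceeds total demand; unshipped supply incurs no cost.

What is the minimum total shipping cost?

Optimal allocation:
  Quincy to Reno: 25 × 4 = 100
  Quincy to Boise: 5 × 7 = 35
  Quincy to Joplin: 5 × 5 = 25
  Ithaca to Fargo: 10 × 2 = 20
  Ithaca to Boise: 5 × 5 = 25
Total = 100 + 35 + 25 + 20 + 25 = 205.

205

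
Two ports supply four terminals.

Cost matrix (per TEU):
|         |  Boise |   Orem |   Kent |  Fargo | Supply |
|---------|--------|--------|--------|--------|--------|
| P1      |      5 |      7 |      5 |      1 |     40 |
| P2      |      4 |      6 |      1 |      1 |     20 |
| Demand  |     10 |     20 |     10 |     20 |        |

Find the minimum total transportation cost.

One minimum-cost allocation:
  P1 to Boise: 10 × 5 = 50
  P1 to Orem: 10 × 7 = 70
  P1 to Fargo: 20 × 1 = 20
  P2 to Orem: 10 × 6 = 60
  P2 to Kent: 10 × 1 = 10
Total = 50 + 70 + 20 + 60 + 10 = 210.

210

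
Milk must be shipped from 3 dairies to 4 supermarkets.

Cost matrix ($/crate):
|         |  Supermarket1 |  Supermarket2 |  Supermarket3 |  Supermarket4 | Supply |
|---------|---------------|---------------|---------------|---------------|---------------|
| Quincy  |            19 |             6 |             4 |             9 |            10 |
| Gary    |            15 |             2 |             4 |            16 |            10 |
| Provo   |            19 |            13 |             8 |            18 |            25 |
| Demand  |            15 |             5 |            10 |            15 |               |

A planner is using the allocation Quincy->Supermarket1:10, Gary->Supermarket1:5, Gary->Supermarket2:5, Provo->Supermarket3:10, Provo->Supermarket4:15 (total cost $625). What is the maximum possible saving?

90

Current plan cost = 10·19 + 5·15 + 5·2 + 10·8 + 15·18 = $625.
Optimal plan:
  Quincy→Supermarket4: 10 crates
  Gary→Supermarket1: 5 crates
  Gary→Supermarket2: 5 crates
  Provo→Supermarket1: 10 crates
  Provo→Supermarket3: 10 crates
  Provo→Supermarket4: 5 crates
Optimal cost = $535.
Saving = 625 − 535 = $90.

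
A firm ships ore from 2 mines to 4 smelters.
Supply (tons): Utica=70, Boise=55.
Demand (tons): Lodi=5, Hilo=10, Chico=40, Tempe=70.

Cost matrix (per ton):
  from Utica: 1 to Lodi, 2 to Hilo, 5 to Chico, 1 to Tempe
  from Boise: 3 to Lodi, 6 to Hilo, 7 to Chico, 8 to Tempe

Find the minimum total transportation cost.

A cheapest plan:
  Utica to Tempe: 70 × 1 = 70
  Boise to Lodi: 5 × 3 = 15
  Boise to Hilo: 10 × 6 = 60
  Boise to Chico: 40 × 7 = 280
Total = 70 + 15 + 60 + 280 = 425.
(Supply check: Utica ships 70; Boise ships 55.)

425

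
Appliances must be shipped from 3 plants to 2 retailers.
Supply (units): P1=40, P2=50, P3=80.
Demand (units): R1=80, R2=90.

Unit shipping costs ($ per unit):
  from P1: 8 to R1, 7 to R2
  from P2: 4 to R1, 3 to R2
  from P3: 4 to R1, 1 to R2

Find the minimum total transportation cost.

590

One minimum-cost allocation:
  P1→R1: 40 units
  P2→R1: 40 units
  P2→R2: 10 units
  P3→R2: 80 units
Total cost = $590.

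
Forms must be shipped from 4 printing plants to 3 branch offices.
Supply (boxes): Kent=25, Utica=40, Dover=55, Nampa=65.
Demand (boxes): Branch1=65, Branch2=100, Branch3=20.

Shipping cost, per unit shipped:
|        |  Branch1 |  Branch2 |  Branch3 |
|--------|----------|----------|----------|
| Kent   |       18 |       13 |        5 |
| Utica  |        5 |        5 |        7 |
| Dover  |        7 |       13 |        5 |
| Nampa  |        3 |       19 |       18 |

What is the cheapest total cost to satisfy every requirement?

An optimal shipping plan:
  Kent→Branch2: 25 boxes
  Utica→Branch2: 40 boxes
  Dover→Branch2: 35 boxes
  Dover→Branch3: 20 boxes
  Nampa→Branch1: 65 boxes
Total cost = 1275.

1275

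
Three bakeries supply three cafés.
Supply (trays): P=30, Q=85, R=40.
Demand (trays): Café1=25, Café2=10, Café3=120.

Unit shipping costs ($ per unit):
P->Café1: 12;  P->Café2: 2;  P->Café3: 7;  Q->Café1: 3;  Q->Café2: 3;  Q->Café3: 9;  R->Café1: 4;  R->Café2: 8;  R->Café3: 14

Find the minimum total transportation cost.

An optimal shipping plan:
  P–Café3: 30 × $7 = $210
  Q–Café3: 85 × $9 = $765
  R–Café1: 25 × $4 = $100
  R–Café2: 10 × $8 = $80
  R–Café3: 5 × $14 = $70
Total = 210 + 765 + 100 + 80 + 70 = $1225.
(Supply check: P ships 30; Q ships 85; R ships 40.)

1225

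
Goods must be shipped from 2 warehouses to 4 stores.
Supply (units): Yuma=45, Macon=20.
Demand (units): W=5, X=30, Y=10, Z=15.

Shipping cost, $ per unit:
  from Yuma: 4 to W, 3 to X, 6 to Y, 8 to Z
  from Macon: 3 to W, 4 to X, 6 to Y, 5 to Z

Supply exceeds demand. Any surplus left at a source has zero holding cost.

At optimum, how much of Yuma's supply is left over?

An optimal plan:
  Yuma–X: 30 × $3 = $90
  Yuma–Y: 10 × $6 = $60
  Macon–W: 5 × $3 = $15
  Macon–Z: 15 × $5 = $75
Total cost = $240.
Yuma ships 40 of its 45, leaving 5.

5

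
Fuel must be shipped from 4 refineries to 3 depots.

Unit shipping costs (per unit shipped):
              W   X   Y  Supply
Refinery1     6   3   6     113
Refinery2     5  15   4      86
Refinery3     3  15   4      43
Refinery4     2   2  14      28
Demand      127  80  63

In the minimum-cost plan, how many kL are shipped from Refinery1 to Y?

0

Optimal shipments:
  Refinery1→W: 33 × 6 = 198
  Refinery1→X: 80 × 3 = 240
  Refinery2→W: 23 × 5 = 115
  Refinery2→Y: 63 × 4 = 252
  Refinery3→W: 43 × 3 = 129
  Refinery4→W: 28 × 2 = 56
Total cost = 990.
The route Refinery1→Y is not used.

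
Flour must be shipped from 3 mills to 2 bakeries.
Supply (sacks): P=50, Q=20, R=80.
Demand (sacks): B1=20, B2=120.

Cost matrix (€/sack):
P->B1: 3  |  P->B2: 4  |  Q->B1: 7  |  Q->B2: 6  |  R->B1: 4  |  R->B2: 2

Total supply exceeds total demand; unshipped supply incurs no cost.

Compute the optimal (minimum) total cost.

400

A cheapest plan:
  P–B1: 20 × €3 = €60
  P–B2: 30 × €4 = €120
  Q–B2: 10 × €6 = €60
  R–B2: 80 × €2 = €160
Total = 60 + 120 + 60 + 160 = €400.
(Supply check: P ships 50; Q ships 10; R ships 80.)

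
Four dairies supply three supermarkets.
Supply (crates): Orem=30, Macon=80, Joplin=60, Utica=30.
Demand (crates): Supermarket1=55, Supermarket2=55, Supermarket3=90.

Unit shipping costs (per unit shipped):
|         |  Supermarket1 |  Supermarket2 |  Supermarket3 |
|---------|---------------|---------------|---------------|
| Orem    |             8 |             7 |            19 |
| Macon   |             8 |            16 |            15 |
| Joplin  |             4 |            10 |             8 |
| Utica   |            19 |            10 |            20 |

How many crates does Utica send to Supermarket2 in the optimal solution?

The minimum-cost plan:
  Orem→Supermarket1: 5 crates
  Orem→Supermarket2: 25 crates
  Macon→Supermarket1: 50 crates
  Macon→Supermarket3: 30 crates
  Joplin→Supermarket3: 60 crates
  Utica→Supermarket2: 30 crates
Total cost = 1845.
So Utica→Supermarket2 carries 30 crates.

30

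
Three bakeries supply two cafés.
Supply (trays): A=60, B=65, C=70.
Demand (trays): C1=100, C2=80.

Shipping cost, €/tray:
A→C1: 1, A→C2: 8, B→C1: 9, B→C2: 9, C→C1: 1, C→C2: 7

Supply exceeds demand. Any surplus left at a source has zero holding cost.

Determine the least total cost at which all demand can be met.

One minimum-cost allocation:
  A→C1: 60 × €1 = €60
  B→C2: 50 × €9 = €450
  C→C1: 40 × €1 = €40
  C→C2: 30 × €7 = €210
Total = 60 + 450 + 40 + 210 = €760.
(Supply check: A ships 60; B ships 50; C ships 70.)

760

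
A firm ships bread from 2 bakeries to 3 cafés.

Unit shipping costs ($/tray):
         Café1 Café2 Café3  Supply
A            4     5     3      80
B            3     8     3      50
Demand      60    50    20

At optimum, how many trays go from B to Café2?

The minimum-cost plan:
  A to Café1: 10 × $4 = $40
  A to Café2: 50 × $5 = $250
  A to Café3: 20 × $3 = $60
  B to Café1: 50 × $3 = $150
Total cost = $500.
The route B→Café2 is not used.

0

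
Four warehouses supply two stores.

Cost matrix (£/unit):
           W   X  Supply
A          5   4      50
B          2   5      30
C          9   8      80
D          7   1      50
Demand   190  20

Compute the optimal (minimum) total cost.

One minimum-cost allocation:
  A to W: 50 × £5 = £250
  B to W: 30 × £2 = £60
  C to W: 80 × £9 = £720
  D to W: 30 × £7 = £210
  D to X: 20 × £1 = £20
Total = 250 + 60 + 720 + 210 + 20 = £1260.

1260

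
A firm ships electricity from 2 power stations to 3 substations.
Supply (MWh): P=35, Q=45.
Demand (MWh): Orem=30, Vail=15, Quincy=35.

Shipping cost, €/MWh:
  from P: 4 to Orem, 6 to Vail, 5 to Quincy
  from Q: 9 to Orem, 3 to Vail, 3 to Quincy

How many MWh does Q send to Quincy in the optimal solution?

30

Optimal shipments:
  P->Orem: 30 MWh
  P->Quincy: 5 MWh
  Q->Vail: 15 MWh
  Q->Quincy: 30 MWh
Total cost = €280.
So Q→Quincy carries 30 MWh.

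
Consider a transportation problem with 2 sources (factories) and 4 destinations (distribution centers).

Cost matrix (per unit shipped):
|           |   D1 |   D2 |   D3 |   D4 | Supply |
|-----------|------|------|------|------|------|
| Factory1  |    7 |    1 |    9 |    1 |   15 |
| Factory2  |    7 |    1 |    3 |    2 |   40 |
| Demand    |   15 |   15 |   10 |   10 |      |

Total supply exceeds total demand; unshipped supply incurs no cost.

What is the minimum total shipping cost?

160

A cheapest plan:
  Factory1 to D1: 5 × 7 = 35
  Factory1 to D4: 10 × 1 = 10
  Factory2 to D1: 10 × 7 = 70
  Factory2 to D2: 15 × 1 = 15
  Factory2 to D3: 10 × 3 = 30
Total = 35 + 10 + 70 + 15 + 30 = 160.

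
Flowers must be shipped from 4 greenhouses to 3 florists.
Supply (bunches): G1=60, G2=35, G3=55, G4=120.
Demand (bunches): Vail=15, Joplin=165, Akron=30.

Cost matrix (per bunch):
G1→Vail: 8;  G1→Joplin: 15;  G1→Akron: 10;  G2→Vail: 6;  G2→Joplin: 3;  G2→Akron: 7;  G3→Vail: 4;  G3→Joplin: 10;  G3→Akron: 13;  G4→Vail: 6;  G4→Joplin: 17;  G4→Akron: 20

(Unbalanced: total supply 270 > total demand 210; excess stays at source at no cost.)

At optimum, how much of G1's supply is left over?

0

Minimum-cost shipments:
  G1 to Joplin: 30 × 15 = 450
  G1 to Akron: 30 × 10 = 300
  G2 to Joplin: 35 × 3 = 105
  G3 to Joplin: 55 × 10 = 550
  G4 to Vail: 15 × 6 = 90
  G4 to Joplin: 45 × 17 = 765
Total cost = 2260.
G1 ships 60 of its 60, leaving 0.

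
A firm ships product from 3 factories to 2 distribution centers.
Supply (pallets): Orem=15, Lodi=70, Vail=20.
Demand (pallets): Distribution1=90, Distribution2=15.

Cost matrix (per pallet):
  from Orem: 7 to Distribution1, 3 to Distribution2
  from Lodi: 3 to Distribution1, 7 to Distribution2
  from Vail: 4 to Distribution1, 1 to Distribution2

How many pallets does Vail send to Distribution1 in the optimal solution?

20

The minimum-cost plan:
  Orem->Distribution2: 15 × 3 = 45
  Lodi->Distribution1: 70 × 3 = 210
  Vail->Distribution1: 20 × 4 = 80
Total cost = 335.
So Vail→Distribution1 carries 20 pallets.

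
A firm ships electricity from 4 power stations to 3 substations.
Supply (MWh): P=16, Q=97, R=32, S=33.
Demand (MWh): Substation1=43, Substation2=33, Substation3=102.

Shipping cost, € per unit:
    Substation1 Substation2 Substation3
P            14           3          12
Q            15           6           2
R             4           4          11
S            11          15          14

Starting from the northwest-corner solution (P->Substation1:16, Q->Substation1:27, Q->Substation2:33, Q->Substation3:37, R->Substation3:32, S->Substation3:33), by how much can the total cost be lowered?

967

Current plan cost = 16·14 + 27·15 + 33·6 + 37·2 + 32·11 + 33·14 = €1715.
Optimal plan:
  P to Substation2: 16 × €3 = €48
  Q to Substation3: 97 × €2 = €194
  R to Substation1: 15 × €4 = €60
  R to Substation2: 17 × €4 = €68
  S to Substation1: 28 × €11 = €308
  S to Substation3: 5 × €14 = €70
Optimal cost = €748.
Saving = 1715 − 748 = €967.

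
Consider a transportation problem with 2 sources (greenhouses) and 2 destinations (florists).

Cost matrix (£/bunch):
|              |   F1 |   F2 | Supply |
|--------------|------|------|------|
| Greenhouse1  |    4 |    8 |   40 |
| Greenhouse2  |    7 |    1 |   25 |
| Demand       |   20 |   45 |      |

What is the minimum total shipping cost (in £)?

A cheapest plan:
  Greenhouse1–F1: 20 × £4 = £80
  Greenhouse1–F2: 20 × £8 = £160
  Greenhouse2–F2: 25 × £1 = £25
Total = 80 + 160 + 25 = £265.

265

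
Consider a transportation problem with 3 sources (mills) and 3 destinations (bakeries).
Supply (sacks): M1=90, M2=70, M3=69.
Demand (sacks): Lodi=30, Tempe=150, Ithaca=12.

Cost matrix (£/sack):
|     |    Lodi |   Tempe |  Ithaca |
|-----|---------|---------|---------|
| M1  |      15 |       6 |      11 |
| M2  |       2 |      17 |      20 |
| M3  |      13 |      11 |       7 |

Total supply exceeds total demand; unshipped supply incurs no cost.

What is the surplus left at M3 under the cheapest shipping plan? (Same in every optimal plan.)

0

Minimum-cost shipments:
  M1→Tempe: 90 × £6 = £540
  M2→Lodi: 30 × £2 = £60
  M2→Tempe: 3 × £17 = £51
  M3→Tempe: 57 × £11 = £627
  M3→Ithaca: 12 × £7 = £84
Total cost = £1362.
M3 ships 69 of its 69, leaving 0.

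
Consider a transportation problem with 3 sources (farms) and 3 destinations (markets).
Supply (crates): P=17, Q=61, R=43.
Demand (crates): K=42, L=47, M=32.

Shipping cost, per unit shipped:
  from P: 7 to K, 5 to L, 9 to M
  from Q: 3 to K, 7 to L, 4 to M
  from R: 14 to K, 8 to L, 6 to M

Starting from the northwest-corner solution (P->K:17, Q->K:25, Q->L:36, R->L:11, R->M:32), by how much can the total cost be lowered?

Current plan cost = 17·7 + 25·3 + 36·7 + 11·8 + 32·6 = 726.
Optimal plan:
  P->L: 17 × 5 = 85
  Q->K: 42 × 3 = 126
  Q->M: 19 × 4 = 76
  R->L: 30 × 8 = 240
  R->M: 13 × 6 = 78
Optimal cost = 605.
Saving = 726 − 605 = 121.

121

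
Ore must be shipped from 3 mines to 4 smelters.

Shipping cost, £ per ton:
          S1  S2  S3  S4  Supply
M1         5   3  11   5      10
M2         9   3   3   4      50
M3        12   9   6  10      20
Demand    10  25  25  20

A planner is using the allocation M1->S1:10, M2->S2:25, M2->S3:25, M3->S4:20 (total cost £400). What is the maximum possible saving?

60

Current plan cost = 10·5 + 25·3 + 25·3 + 20·10 = £400.
Optimal plan:
  M1→S1: 10 × £5 = £50
  M2→S2: 25 × £3 = £75
  M2→S3: 5 × £3 = £15
  M2→S4: 20 × £4 = £80
  M3→S3: 20 × £6 = £120
Optimal cost = £340.
Saving = 400 − 340 = £60.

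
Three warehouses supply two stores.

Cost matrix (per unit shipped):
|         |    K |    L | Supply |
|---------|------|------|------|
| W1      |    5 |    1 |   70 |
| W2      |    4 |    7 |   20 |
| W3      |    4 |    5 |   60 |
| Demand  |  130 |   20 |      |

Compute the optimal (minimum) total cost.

590

One minimum-cost allocation:
  W1->K: 50 × 5 = 250
  W1->L: 20 × 1 = 20
  W2->K: 20 × 4 = 80
  W3->K: 60 × 4 = 240
Total = 250 + 20 + 80 + 240 = 590.
(Supply check: W1 ships 70; W2 ships 20; W3 ships 60.)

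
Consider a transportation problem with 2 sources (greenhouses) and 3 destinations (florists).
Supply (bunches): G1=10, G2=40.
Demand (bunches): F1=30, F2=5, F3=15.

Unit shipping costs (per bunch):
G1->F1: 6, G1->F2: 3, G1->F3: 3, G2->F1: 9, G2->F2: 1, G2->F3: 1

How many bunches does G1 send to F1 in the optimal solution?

10

Solving gives:
  G1->F1: 10 × 6 = 60
  G2->F1: 20 × 9 = 180
  G2->F2: 5 × 1 = 5
  G2->F3: 15 × 1 = 15
Total cost = 260.
So G1→F1 carries 10 bunches.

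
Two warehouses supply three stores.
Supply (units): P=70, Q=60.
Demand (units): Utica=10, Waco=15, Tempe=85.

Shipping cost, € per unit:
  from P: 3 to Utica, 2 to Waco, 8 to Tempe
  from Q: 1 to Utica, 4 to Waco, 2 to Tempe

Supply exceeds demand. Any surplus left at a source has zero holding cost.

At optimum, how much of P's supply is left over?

An optimal plan:
  P to Utica: 10 × €3 = €30
  P to Waco: 15 × €2 = €30
  P to Tempe: 25 × €8 = €200
  Q to Tempe: 60 × €2 = €120
Total cost = €380.
P ships 50 of its 70, leaving 20.

20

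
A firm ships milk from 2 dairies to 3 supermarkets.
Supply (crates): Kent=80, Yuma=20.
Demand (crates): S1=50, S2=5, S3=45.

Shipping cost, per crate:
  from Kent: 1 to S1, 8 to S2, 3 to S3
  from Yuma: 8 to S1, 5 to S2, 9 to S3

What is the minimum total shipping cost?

An optimal shipping plan:
  Kent to S1: 50 × 1 = 50
  Kent to S3: 30 × 3 = 90
  Yuma to S2: 5 × 5 = 25
  Yuma to S3: 15 × 9 = 135
Total = 50 + 90 + 25 + 135 = 300.

300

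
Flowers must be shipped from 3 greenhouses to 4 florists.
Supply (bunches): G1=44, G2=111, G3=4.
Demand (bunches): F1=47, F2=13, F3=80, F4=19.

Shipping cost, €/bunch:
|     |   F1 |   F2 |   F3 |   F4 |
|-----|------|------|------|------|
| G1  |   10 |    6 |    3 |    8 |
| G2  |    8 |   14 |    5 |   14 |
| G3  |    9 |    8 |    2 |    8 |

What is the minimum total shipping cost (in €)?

970

One minimum-cost allocation:
  G1 to F2: 13 × €6 = €78
  G1 to F3: 12 × €3 = €36
  G1 to F4: 19 × €8 = €152
  G2 to F1: 47 × €8 = €376
  G2 to F3: 64 × €5 = €320
  G3 to F3: 4 × €2 = €8
Total = 78 + 36 + 152 + 376 + 320 + 8 = €970.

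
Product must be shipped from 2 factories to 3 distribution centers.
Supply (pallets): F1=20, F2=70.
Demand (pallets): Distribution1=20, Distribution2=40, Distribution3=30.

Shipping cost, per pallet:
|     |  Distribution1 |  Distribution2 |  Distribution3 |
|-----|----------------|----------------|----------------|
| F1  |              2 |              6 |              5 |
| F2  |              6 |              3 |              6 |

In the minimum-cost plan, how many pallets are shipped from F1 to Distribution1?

20

Solving gives:
  F1→Distribution1: 20 × 2 = 40
  F2→Distribution2: 40 × 3 = 120
  F2→Distribution3: 30 × 6 = 180
Total cost = 340.
So F1→Distribution1 carries 20 pallets.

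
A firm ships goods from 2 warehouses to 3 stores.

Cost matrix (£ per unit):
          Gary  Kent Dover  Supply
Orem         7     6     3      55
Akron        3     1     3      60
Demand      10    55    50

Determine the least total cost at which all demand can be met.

Optimal allocation:
  Orem→Gary: 5 × £7 = £35
  Orem→Dover: 50 × £3 = £150
  Akron→Gary: 5 × £3 = £15
  Akron→Kent: 55 × £1 = £55
Total = 35 + 150 + 15 + 55 = £255.

255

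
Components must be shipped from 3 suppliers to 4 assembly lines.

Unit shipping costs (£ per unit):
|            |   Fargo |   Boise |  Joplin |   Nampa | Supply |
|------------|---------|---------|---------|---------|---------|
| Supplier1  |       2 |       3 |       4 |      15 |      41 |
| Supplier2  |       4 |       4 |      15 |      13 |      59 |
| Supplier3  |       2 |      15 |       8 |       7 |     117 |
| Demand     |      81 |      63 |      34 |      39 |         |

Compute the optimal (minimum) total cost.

819

An optimal shipping plan:
  Supplier1->Fargo: 3 batches
  Supplier1->Boise: 4 batches
  Supplier1->Joplin: 34 batches
  Supplier2->Boise: 59 batches
  Supplier3->Fargo: 78 batches
  Supplier3->Nampa: 39 batches
Total cost = £819.
(Supply check: Supplier1 ships 41; Supplier2 ships 59; Supplier3 ships 117.)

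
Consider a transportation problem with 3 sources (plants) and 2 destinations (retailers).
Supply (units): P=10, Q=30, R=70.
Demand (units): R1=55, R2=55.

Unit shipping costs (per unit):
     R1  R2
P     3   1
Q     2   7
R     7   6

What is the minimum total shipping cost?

515

A cheapest plan:
  P–R2: 10 units
  Q–R1: 30 units
  R–R1: 25 units
  R–R2: 45 units
Total cost = 515.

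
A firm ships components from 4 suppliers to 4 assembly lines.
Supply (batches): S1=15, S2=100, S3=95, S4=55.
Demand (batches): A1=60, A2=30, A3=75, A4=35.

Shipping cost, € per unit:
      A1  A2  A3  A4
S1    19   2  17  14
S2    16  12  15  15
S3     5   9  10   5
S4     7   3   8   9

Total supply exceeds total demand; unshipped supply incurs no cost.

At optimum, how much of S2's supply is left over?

An optimal plan:
  S1–A2: 15 × €2 = €30
  S2–A3: 35 × €15 = €525
  S3–A1: 60 × €5 = €300
  S3–A4: 35 × €5 = €175
  S4–A2: 15 × €3 = €45
  S4–A3: 40 × €8 = €320
Total cost = €1395.
S2 ships 35 of its 100, leaving 65.

65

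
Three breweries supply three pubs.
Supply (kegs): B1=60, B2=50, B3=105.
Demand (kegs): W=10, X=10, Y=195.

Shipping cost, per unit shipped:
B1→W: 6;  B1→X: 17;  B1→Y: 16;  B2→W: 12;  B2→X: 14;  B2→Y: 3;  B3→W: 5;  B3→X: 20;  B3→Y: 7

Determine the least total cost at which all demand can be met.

1755

An optimal shipping plan:
  B1→W: 10 × 6 = 60
  B1→X: 10 × 17 = 170
  B1→Y: 40 × 16 = 640
  B2→Y: 50 × 3 = 150
  B3→Y: 105 × 7 = 735
Total = 60 + 170 + 640 + 150 + 735 = 1755.
(Supply check: B1 ships 60; B2 ships 50; B3 ships 105.)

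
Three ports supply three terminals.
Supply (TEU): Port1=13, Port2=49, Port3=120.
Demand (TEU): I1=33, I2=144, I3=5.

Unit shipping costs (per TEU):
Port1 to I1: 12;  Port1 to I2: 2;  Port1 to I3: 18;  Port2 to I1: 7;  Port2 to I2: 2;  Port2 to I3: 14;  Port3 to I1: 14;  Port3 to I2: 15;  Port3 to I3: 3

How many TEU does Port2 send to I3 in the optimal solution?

The minimum-cost plan:
  Port1–I2: 13 × 2 = 26
  Port2–I2: 49 × 2 = 98
  Port3–I1: 33 × 14 = 462
  Port3–I2: 82 × 15 = 1230
  Port3–I3: 5 × 3 = 15
Total cost = 1831.
The route Port2→I3 is not used.

0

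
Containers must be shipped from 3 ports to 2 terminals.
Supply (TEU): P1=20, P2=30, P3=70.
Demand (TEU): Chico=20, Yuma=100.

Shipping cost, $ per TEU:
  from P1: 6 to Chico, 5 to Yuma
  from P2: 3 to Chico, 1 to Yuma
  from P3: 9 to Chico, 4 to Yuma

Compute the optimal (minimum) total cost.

An optimal shipping plan:
  P1->Chico: 20 TEU
  P2->Yuma: 30 TEU
  P3->Yuma: 70 TEU
Total cost = $430.

430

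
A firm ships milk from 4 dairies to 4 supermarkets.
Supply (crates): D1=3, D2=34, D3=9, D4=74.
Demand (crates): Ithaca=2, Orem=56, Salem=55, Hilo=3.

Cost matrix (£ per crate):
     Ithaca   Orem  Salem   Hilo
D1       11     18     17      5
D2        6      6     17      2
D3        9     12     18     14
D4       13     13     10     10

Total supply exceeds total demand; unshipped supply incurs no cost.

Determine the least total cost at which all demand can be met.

Optimal allocation:
  D1->Hilo: 3 × £5 = £15
  D2->Orem: 34 × £6 = £204
  D3->Ithaca: 2 × £9 = £18
  D3->Orem: 7 × £12 = £84
  D4->Orem: 15 × £13 = £195
  D4->Salem: 55 × £10 = £550
Total = 15 + 204 + 18 + 84 + 195 + 550 = £1066.

1066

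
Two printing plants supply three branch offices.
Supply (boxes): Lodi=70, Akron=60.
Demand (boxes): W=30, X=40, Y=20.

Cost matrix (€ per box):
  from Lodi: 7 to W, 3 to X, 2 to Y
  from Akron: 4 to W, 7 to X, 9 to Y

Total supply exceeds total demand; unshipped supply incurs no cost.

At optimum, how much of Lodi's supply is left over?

Minimum-cost shipments:
  Lodi->X: 40 boxes
  Lodi->Y: 20 boxes
  Akron->W: 30 boxes
Total cost = €280.
Lodi ships 60 of its 70, leaving 10.

10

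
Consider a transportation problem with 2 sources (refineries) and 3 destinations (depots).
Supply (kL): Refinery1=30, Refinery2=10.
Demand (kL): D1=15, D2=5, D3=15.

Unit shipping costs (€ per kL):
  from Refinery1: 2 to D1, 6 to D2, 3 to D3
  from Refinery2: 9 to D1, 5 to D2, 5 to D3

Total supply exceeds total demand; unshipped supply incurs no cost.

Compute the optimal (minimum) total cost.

100

One minimum-cost allocation:
  Refinery1→D1: 15 × €2 = €30
  Refinery1→D3: 15 × €3 = €45
  Refinery2→D2: 5 × €5 = €25
Total = 30 + 45 + 25 = €100.
(Supply check: Refinery1 ships 30; Refinery2 ships 5.)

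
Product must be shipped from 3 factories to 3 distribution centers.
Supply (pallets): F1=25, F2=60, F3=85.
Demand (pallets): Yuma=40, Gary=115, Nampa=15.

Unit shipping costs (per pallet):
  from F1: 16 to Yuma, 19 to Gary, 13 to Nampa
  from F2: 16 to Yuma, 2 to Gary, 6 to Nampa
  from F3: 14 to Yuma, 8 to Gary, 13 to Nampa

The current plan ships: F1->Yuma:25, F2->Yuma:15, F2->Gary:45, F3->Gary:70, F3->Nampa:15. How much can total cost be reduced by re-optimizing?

150

Current plan cost = 25·16 + 15·16 + 45·2 + 70·8 + 15·13 = 1485.
Optimal plan:
  F1 to Yuma: 10 × 16 = 160
  F1 to Nampa: 15 × 13 = 195
  F2 to Gary: 60 × 2 = 120
  F3 to Yuma: 30 × 14 = 420
  F3 to Gary: 55 × 8 = 440
Optimal cost = 1335.
Saving = 1485 − 1335 = 150.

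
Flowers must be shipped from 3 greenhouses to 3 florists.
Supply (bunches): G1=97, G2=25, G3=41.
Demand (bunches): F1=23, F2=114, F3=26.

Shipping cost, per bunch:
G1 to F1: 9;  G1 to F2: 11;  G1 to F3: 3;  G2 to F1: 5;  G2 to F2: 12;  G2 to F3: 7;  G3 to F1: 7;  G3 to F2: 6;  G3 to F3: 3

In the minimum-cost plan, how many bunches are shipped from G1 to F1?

The minimum-cost plan:
  G1→F2: 71 bunches
  G1→F3: 26 bunches
  G2→F1: 23 bunches
  G2→F2: 2 bunches
  G3→F2: 41 bunches
Total cost = 1244.
The route G1→F1 is not used.

0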